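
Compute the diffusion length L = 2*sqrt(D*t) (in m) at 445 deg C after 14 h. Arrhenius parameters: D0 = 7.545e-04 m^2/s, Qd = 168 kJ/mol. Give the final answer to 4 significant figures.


Step 1: D = D0 * exp(-Qd/(R*T))
T = 718.15 K
D = 7.545e-04 * exp(-168e3 / (8.314 * 718.15)) = 4.54714e-16 m^2/s
Step 2: L = 2*sqrt(D*t)
t = 14 h = 50400 s
L = 2*sqrt(4.54714e-16 * 50400) = 9.574e-06 m


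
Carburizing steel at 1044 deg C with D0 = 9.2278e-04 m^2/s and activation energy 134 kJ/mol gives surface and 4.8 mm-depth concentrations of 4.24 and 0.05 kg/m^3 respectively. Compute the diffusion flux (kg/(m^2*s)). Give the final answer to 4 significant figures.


Step 1: D = D0 * exp(-Qd/(R*T))
T = 1044 + 273.15 = 1317.15 K
D = 9.2278e-04 * exp(-134e3 / (8.314 * 1317.15)) = 4.47533e-09 m^2/s
Step 2: J = D * (C1 - C2) / dx
J = 4.47533e-09 * (4.24 - 0.05) / 4.8e-03
J = 3.907e-06 kg/(m^2*s)


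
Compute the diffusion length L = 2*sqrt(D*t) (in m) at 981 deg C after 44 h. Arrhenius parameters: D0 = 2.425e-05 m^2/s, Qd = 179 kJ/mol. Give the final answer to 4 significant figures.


Step 1: D = D0 * exp(-Qd/(R*T))
T = 1254.15 K
D = 2.425e-05 * exp(-179e3 / (8.314 * 1254.15)) = 8.49559e-13 m^2/s
Step 2: L = 2*sqrt(D*t)
t = 44 h = 158400 s
L = 2*sqrt(8.49559e-13 * 158400) = 7.337e-04 m


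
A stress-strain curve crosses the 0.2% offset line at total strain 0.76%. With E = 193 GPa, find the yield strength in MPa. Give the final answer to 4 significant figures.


Offset strain = 0.002
Elastic strain at yield = total_strain - offset = 7.6e-03 - 0.002 = 5.6e-03
sigma_y = E * elastic_strain = 193000 * 5.6e-03
sigma_y = 1081 MPa


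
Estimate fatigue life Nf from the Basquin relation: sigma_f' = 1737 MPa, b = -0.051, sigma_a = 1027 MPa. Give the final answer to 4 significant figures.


sigma_a = sigma_f' * (2*Nf)^b
2*Nf = (sigma_a / sigma_f')^(1/b)
2*Nf = (1027 / 1737)^(1/-0.051)
2*Nf = 29859.7
Nf = 14930 cycles


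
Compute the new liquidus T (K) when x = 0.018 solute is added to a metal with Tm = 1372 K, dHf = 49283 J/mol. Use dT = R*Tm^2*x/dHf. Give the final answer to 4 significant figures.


dT = R*Tm^2*x / dHf
dT = 8.314 * 1372^2 * 0.018 / 49283
dT = 5.71602 K
T_new = 1372 - 5.71602 = 1366 K


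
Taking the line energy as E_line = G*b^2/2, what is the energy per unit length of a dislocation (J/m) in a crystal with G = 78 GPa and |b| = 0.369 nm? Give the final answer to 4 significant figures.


E = G*b^2/2
b = 0.369 nm = 3.69e-10 m
G = 78 GPa = 7.8e+10 Pa
E = 0.5 * 7.8e+10 * (3.69e-10)^2
E = 5.31e-09 J/m


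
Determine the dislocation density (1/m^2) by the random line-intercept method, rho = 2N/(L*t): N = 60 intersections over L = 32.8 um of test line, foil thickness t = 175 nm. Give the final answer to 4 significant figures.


rho = 2N / (L * t)
L = 32.8 um = 3.28e-05 m, t = 175 nm = 1.75e-07 m
rho = 2 * 60 / (3.28e-05 * 1.75e-07)
rho = 2.091e+13 1/m^2


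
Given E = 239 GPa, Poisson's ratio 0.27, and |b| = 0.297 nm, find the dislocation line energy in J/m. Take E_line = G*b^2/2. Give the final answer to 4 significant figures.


Step 1: G = E / (2*(1+nu))
G = 239 / (2*(1+0.27)) = 94.0945 GPa = 9.40945e+10 Pa
Step 2: E_line = G*b^2/2
b = 0.297 nm = 2.97e-10 m
E_line = 0.5 * 9.40945e+10 * (2.97e-10)^2 = 4.15e-09 J/m


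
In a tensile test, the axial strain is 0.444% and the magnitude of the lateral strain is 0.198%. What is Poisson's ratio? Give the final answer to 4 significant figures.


nu = -epsilon_lat / epsilon_axial
Lateral strain is contraction (negative), so using magnitudes:
nu = 0.198 / 0.444
nu = 0.4459


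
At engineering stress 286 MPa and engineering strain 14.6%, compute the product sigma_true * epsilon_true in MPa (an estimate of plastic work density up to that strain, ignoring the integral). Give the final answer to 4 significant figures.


sigma_true = sigma_eng * (1 + epsilon_eng)
sigma_true = 286 * (1 + 0.146) = 327.756 MPa
epsilon_true = ln(1 + epsilon_eng)
epsilon_true = ln(1 + 0.146) = 0.136278
sigma_true * epsilon_true = 327.756 * 0.136278 = 44.67 MPa


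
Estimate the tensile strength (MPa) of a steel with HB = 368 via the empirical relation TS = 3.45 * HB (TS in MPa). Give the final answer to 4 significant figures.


TS (MPa) = 3.45 * HB
TS = 3.45 * 368
TS = 1270 MPa


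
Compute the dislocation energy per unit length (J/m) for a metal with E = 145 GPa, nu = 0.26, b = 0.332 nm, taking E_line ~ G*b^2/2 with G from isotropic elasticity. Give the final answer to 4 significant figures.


Step 1: G = E / (2*(1+nu))
G = 145 / (2*(1+0.26)) = 57.5397 GPa = 5.75397e+10 Pa
Step 2: E_line = G*b^2/2
b = 0.332 nm = 3.32e-10 m
E_line = 0.5 * 5.75397e+10 * (3.32e-10)^2 = 3.171e-09 J/m


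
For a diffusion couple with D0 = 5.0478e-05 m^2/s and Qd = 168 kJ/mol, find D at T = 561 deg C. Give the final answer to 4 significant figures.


D = D0 * exp(-Qd / (R*T))
T = 834.15 K
D = 5.0478e-05 * exp(-168e3 / (8.314 * 834.15))
D = 1.522e-15 m^2/s


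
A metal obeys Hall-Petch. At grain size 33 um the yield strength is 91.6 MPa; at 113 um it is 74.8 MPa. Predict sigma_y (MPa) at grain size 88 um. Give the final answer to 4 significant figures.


sigma_y = sigma0 + k / sqrt(d)
1/sqrt(d1) = 1/sqrt(3.3e-05) = 174.078;  1/sqrt(d2) = 94.0721
k = (sigma1 - sigma2) / (1/sqrt(d1) - 1/sqrt(d2)) = (91.6 - 74.8) / (174.078 - 94.0721) = 0.209985 MPa*m^0.5
sigma0 = sigma1 - k/sqrt(d1) = 91.6 - 0.209985*174.078 = 55.0462 MPa
sigma_y(d3) = 55.0462 + 0.209985 / sqrt(8.8e-05) = 77.43 MPa


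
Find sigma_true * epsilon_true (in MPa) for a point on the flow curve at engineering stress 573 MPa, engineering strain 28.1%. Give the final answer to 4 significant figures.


sigma_true = sigma_eng * (1 + epsilon_eng)
sigma_true = 573 * (1 + 0.281) = 734.013 MPa
epsilon_true = ln(1 + epsilon_eng)
epsilon_true = ln(1 + 0.281) = 0.247641
sigma_true * epsilon_true = 734.013 * 0.247641 = 181.8 MPa


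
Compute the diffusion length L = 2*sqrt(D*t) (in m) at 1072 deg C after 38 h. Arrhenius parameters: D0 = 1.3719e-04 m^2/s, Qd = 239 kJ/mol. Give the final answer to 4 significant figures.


Step 1: D = D0 * exp(-Qd/(R*T))
T = 1345.15 K
D = 1.3719e-04 * exp(-239e3 / (8.314 * 1345.15)) = 7.18091e-14 m^2/s
Step 2: L = 2*sqrt(D*t)
t = 38 h = 136800 s
L = 2*sqrt(7.18091e-14 * 136800) = 1.982e-04 m


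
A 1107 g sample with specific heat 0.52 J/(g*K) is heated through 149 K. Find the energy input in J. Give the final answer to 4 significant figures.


Q = m * cp * dT
Q = 1107 * 0.52 * 149
Q = 85770 J


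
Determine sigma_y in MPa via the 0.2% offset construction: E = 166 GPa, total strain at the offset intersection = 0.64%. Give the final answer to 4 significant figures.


Offset strain = 0.002
Elastic strain at yield = total_strain - offset = 6.4e-03 - 0.002 = 4.4e-03
sigma_y = E * elastic_strain = 166000 * 4.4e-03
sigma_y = 730.4 MPa


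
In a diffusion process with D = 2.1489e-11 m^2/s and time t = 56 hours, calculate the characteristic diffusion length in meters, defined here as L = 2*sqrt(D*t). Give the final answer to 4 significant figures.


t = 56 hr = 201600 s
Diffusion length = 2*sqrt(D*t)
= 2*sqrt(2.1489e-11 * 201600)
= 4.163e-03 m


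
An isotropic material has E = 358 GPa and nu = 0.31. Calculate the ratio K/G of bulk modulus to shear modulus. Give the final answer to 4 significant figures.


G = E / (2*(1+nu))
G = 358 / (2*(1+0.31)) = 136.641 GPa
K = E / (3*(1-2*nu))
K = 358 / (3*(1-2*0.31)) = 314.035 GPa
K/G = 314.035 / 136.641 = 2.298


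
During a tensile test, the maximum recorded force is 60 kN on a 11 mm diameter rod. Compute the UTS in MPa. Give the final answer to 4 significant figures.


A0 = pi*(d/2)^2 = pi*(11/2)^2 = 95.0332 mm^2
UTS = F_max / A0 = 60*1000 / 95.0332
UTS = 631.4 MPa


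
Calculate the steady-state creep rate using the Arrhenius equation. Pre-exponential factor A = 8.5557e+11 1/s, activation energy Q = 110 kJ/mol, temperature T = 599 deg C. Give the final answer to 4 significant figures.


rate = A * exp(-Q / (R*T))
T = 599 + 273.15 = 872.15 K
rate = 8.5557e+11 * exp(-110e3 / (8.314 * 872.15))
rate = 220800 1/s


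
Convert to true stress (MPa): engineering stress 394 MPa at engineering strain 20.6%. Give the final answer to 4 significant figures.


sigma_true = sigma_eng * (1 + epsilon_eng)
sigma_true = 394 * (1 + 0.206)
sigma_true = 475.2 MPa


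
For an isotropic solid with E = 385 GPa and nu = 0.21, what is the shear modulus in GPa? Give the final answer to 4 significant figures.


G = E / (2*(1+nu))
G = 385 / (2*(1+0.21))
G = 159.1 GPa


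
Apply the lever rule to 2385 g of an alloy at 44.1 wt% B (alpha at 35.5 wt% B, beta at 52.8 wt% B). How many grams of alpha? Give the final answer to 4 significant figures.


f_alpha = (C_beta - C0) / (C_beta - C_alpha)
f_alpha = (52.8 - 44.1) / (52.8 - 35.5) = 0.50289
m_alpha = f_alpha * m_total = 0.50289 * 2385 = 1199 g


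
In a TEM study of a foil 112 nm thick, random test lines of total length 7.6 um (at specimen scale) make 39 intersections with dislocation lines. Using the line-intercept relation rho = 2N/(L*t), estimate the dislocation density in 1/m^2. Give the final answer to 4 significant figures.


rho = 2N / (L * t)
L = 7.6 um = 7.6e-06 m, t = 112 nm = 1.12e-07 m
rho = 2 * 39 / (7.6e-06 * 1.12e-07)
rho = 9.164e+13 1/m^2


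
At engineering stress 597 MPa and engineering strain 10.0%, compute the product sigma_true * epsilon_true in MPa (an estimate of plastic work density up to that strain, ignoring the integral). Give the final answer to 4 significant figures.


sigma_true = sigma_eng * (1 + epsilon_eng)
sigma_true = 597 * (1 + 0.1) = 656.7 MPa
epsilon_true = ln(1 + epsilon_eng)
epsilon_true = ln(1 + 0.1) = 0.0953102
sigma_true * epsilon_true = 656.7 * 0.0953102 = 62.59 MPa


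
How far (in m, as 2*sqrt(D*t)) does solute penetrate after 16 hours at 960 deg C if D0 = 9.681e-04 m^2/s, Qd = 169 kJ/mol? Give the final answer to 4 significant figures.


Step 1: D = D0 * exp(-Qd/(R*T))
T = 1233.15 K
D = 9.681e-04 * exp(-169e3 / (8.314 * 1233.15)) = 6.71491e-11 m^2/s
Step 2: L = 2*sqrt(D*t)
t = 16 h = 57600 s
L = 2*sqrt(6.71491e-11 * 57600) = 3.933e-03 m


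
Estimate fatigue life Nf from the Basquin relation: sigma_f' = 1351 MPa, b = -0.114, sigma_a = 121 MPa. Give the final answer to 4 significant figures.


sigma_a = sigma_f' * (2*Nf)^b
2*Nf = (sigma_a / sigma_f')^(1/b)
2*Nf = (121 / 1351)^(1/-0.114)
2*Nf = 1.5554e+09
Nf = 7.777e+08 cycles


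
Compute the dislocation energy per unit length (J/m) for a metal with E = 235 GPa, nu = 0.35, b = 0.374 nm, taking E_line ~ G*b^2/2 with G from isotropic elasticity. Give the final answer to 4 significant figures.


Step 1: G = E / (2*(1+nu))
G = 235 / (2*(1+0.35)) = 87.037 GPa = 8.7037e+10 Pa
Step 2: E_line = G*b^2/2
b = 0.374 nm = 3.74e-10 m
E_line = 0.5 * 8.7037e+10 * (3.74e-10)^2 = 6.087e-09 J/m


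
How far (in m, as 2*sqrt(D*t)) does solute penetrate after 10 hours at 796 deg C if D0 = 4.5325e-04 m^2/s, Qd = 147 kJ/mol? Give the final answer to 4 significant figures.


Step 1: D = D0 * exp(-Qd/(R*T))
T = 1069.15 K
D = 4.5325e-04 * exp(-147e3 / (8.314 * 1069.15)) = 2.97997e-11 m^2/s
Step 2: L = 2*sqrt(D*t)
t = 10 h = 36000 s
L = 2*sqrt(2.97997e-11 * 36000) = 2.072e-03 m


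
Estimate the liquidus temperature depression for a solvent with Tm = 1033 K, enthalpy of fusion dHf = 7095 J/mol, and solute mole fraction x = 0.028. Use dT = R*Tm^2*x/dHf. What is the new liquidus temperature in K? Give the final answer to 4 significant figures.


dT = R*Tm^2*x / dHf
dT = 8.314 * 1033^2 * 0.028 / 7095
dT = 35.0119 K
T_new = 1033 - 35.0119 = 998 K


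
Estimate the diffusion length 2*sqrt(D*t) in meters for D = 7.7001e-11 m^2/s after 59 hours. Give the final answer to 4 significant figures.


t = 59 hr = 212400 s
Diffusion length = 2*sqrt(D*t)
= 2*sqrt(7.7001e-11 * 212400)
= 8.088e-03 m


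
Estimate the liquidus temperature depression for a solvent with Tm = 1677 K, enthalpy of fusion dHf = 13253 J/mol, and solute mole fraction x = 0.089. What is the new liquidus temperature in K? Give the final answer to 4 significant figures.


dT = R*Tm^2*x / dHf
dT = 8.314 * 1677^2 * 0.089 / 13253
dT = 157.019 K
T_new = 1677 - 157.019 = 1520 K


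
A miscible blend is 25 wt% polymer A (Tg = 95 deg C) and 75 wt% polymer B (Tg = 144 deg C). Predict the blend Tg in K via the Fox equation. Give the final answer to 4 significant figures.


1/Tg = w1/Tg1 + w2/Tg2 (in Kelvin)
Tg1 = 368.15 K, Tg2 = 417.15 K
1/Tg = 0.25/368.15 + 0.75/417.15
Tg = 403.7 K


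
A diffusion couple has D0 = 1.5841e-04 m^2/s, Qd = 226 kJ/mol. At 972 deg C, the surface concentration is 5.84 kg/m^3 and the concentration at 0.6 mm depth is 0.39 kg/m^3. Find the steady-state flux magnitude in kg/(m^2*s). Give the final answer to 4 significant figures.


Step 1: D = D0 * exp(-Qd/(R*T))
T = 972 + 273.15 = 1245.15 K
D = 1.5841e-04 * exp(-226e3 / (8.314 * 1245.15)) = 5.23157e-14 m^2/s
Step 2: J = D * (C1 - C2) / dx
J = 5.23157e-14 * (5.84 - 0.39) / 6e-04
J = 4.752e-10 kg/(m^2*s)


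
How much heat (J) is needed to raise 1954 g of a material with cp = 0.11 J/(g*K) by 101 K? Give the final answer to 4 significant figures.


Q = m * cp * dT
Q = 1954 * 0.11 * 101
Q = 21710 J


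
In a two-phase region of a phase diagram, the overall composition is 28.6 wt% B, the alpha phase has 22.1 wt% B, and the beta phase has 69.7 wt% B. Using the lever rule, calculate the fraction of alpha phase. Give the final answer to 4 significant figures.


f_alpha = (C_beta - C0) / (C_beta - C_alpha)
f_alpha = (69.7 - 28.6) / (69.7 - 22.1)
f_alpha = 0.8634


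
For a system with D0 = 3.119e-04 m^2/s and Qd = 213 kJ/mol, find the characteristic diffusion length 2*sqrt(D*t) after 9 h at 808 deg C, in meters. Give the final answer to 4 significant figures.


Step 1: D = D0 * exp(-Qd/(R*T))
T = 1081.15 K
D = 3.119e-04 * exp(-213e3 / (8.314 * 1081.15)) = 1.59503e-14 m^2/s
Step 2: L = 2*sqrt(D*t)
t = 9 h = 32400 s
L = 2*sqrt(1.59503e-14 * 32400) = 4.547e-05 m


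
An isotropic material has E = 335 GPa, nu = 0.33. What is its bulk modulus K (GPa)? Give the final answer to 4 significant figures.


K = E / (3*(1-2*nu))
K = 335 / (3*(1-2*0.33))
K = 328.4 GPa


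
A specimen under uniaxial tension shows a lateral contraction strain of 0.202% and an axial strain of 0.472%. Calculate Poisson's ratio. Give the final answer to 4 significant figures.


nu = -epsilon_lat / epsilon_axial
Lateral strain is contraction (negative), so using magnitudes:
nu = 0.202 / 0.472
nu = 0.428


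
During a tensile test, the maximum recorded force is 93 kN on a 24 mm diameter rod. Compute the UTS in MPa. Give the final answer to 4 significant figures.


A0 = pi*(d/2)^2 = pi*(24/2)^2 = 452.389 mm^2
UTS = F_max / A0 = 93*1000 / 452.389
UTS = 205.6 MPa


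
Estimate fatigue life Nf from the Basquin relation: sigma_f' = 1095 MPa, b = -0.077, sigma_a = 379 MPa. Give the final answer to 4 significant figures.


sigma_a = sigma_f' * (2*Nf)^b
2*Nf = (sigma_a / sigma_f')^(1/b)
2*Nf = (379 / 1095)^(1/-0.077)
2*Nf = 964028
Nf = 482000 cycles


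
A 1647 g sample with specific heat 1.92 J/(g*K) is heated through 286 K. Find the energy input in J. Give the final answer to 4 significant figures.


Q = m * cp * dT
Q = 1647 * 1.92 * 286
Q = 904400 J


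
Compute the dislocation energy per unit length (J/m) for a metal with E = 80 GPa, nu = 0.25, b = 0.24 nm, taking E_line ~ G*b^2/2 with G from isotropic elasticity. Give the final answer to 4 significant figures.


Step 1: G = E / (2*(1+nu))
G = 80 / (2*(1+0.25)) = 32 GPa = 3.2e+10 Pa
Step 2: E_line = G*b^2/2
b = 0.24 nm = 2.4e-10 m
E_line = 0.5 * 3.2e+10 * (2.4e-10)^2 = 9.216e-10 J/m


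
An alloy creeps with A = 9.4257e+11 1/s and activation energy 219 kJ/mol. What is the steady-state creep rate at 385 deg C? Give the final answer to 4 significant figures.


rate = A * exp(-Q / (R*T))
T = 385 + 273.15 = 658.15 K
rate = 9.4257e+11 * exp(-219e3 / (8.314 * 658.15))
rate = 3.913e-06 1/s


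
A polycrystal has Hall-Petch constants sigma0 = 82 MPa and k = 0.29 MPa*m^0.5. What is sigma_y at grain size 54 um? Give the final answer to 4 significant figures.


sigma_y = sigma0 + k / sqrt(d)
d = 54 um = 5.4e-05 m
sigma_y = 82 + 0.29 / sqrt(5.4e-05)
sigma_y = 121.5 MPa


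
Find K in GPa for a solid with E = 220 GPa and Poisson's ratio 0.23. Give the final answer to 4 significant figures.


K = E / (3*(1-2*nu))
K = 220 / (3*(1-2*0.23))
K = 135.8 GPa


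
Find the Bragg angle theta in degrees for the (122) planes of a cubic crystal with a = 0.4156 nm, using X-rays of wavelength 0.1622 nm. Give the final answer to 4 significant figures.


d = a / sqrt(h^2+k^2+l^2)
d = 0.4156 / sqrt(9) = 0.138533 nm
lambda = 2*d*sin(theta)  =>  sin(theta) = lambda / (2*d)
sin(theta) = 0.1622 / (2 * 0.138533) = 0.585419
theta = 35.83 deg


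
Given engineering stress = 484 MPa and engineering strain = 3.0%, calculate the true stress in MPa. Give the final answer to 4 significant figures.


sigma_true = sigma_eng * (1 + epsilon_eng)
sigma_true = 484 * (1 + 0.03)
sigma_true = 498.5 MPa


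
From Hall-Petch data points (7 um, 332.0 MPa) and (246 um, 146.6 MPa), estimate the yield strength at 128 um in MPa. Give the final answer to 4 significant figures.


sigma_y = sigma0 + k / sqrt(d)
1/sqrt(d1) = 1/sqrt(7e-06) = 377.964;  1/sqrt(d2) = 63.7577
k = (sigma1 - sigma2) / (1/sqrt(d1) - 1/sqrt(d2)) = (332.0 - 146.6) / (377.964 - 63.7577) = 0.590057 MPa*m^0.5
sigma0 = sigma1 - k/sqrt(d1) = 332.0 - 0.590057*377.964 = 108.979 MPa
sigma_y(d3) = 108.979 + 0.590057 / sqrt(1.28e-04) = 161.1 MPa


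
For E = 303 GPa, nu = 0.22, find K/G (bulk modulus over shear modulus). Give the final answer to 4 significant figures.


G = E / (2*(1+nu))
G = 303 / (2*(1+0.22)) = 124.18 GPa
K = E / (3*(1-2*nu))
K = 303 / (3*(1-2*0.22)) = 180.357 GPa
K/G = 180.357 / 124.18 = 1.452


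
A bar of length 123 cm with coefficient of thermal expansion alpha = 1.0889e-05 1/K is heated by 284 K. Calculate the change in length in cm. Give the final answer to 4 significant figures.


dL = L0 * alpha * dT
dL = 123 * 1.0889e-05 * 284
dL = 0.3804 cm


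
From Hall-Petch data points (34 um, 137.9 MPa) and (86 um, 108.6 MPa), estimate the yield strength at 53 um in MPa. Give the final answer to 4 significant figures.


sigma_y = sigma0 + k / sqrt(d)
1/sqrt(d1) = 1/sqrt(3.4e-05) = 171.499;  1/sqrt(d2) = 107.833
k = (sigma1 - sigma2) / (1/sqrt(d1) - 1/sqrt(d2)) = (137.9 - 108.6) / (171.499 - 107.833) = 0.460216 MPa*m^0.5
sigma0 = sigma1 - k/sqrt(d1) = 137.9 - 0.460216*171.499 = 58.9737 MPa
sigma_y(d3) = 58.9737 + 0.460216 / sqrt(5.3e-05) = 122.2 MPa


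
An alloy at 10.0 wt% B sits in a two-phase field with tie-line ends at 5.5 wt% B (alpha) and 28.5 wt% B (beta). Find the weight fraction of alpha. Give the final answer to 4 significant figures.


f_alpha = (C_beta - C0) / (C_beta - C_alpha)
f_alpha = (28.5 - 10.0) / (28.5 - 5.5)
f_alpha = 0.8043


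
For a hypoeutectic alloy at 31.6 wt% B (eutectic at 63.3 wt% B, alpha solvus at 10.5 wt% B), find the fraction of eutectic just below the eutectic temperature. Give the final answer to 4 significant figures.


f_primary = (C_e - C0) / (C_e - C_alpha_max)
f_primary = (63.3 - 31.6) / (63.3 - 10.5)
f_primary = 0.600379
f_eutectic = 1 - 0.600379 = 0.3996


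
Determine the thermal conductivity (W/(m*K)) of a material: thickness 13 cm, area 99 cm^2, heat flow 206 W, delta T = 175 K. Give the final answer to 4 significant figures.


k = Q*L / (A*dT)
L = 0.13 m, A = 9.9e-03 m^2
k = 206 * 0.13 / (9.9e-03 * 175)
k = 15.46 W/(m*K)


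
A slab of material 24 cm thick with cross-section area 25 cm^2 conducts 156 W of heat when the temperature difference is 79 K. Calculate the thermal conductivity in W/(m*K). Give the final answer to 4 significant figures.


k = Q*L / (A*dT)
L = 0.24 m, A = 2.5e-03 m^2
k = 156 * 0.24 / (2.5e-03 * 79)
k = 189.6 W/(m*K)


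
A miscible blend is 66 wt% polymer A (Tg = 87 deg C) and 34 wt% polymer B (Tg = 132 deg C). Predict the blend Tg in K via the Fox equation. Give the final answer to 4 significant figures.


1/Tg = w1/Tg1 + w2/Tg2 (in Kelvin)
Tg1 = 360.15 K, Tg2 = 405.15 K
1/Tg = 0.66/360.15 + 0.34/405.15
Tg = 374.3 K


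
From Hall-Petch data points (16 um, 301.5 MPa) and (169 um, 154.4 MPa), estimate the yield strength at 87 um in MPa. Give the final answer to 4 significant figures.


sigma_y = sigma0 + k / sqrt(d)
1/sqrt(d1) = 1/sqrt(1.6e-05) = 250;  1/sqrt(d2) = 76.9231
k = (sigma1 - sigma2) / (1/sqrt(d1) - 1/sqrt(d2)) = (301.5 - 154.4) / (250 - 76.9231) = 0.849911 MPa*m^0.5
sigma0 = sigma1 - k/sqrt(d1) = 301.5 - 0.849911*250 = 89.0222 MPa
sigma_y(d3) = 89.0222 + 0.849911 / sqrt(8.7e-05) = 180.1 MPa


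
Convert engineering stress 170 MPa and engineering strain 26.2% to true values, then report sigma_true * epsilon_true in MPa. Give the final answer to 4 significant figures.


sigma_true = sigma_eng * (1 + epsilon_eng)
sigma_true = 170 * (1 + 0.262) = 214.54 MPa
epsilon_true = ln(1 + epsilon_eng)
epsilon_true = ln(1 + 0.262) = 0.232698
sigma_true * epsilon_true = 214.54 * 0.232698 = 49.92 MPa


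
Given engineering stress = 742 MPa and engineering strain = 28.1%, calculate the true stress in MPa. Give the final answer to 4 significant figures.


sigma_true = sigma_eng * (1 + epsilon_eng)
sigma_true = 742 * (1 + 0.281)
sigma_true = 950.5 MPa


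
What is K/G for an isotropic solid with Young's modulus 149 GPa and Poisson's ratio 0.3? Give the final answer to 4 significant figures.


G = E / (2*(1+nu))
G = 149 / (2*(1+0.3)) = 57.3077 GPa
K = E / (3*(1-2*nu))
K = 149 / (3*(1-2*0.3)) = 124.167 GPa
K/G = 124.167 / 57.3077 = 2.167


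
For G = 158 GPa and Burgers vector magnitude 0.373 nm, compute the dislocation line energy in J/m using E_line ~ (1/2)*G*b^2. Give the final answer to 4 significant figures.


E = G*b^2/2
b = 0.373 nm = 3.73e-10 m
G = 158 GPa = 1.58e+11 Pa
E = 0.5 * 1.58e+11 * (3.73e-10)^2
E = 1.099e-08 J/m


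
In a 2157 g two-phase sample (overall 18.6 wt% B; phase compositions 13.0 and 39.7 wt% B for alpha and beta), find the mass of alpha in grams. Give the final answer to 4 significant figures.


f_alpha = (C_beta - C0) / (C_beta - C_alpha)
f_alpha = (39.7 - 18.6) / (39.7 - 13.0) = 0.790262
m_alpha = f_alpha * m_total = 0.790262 * 2157 = 1705 g


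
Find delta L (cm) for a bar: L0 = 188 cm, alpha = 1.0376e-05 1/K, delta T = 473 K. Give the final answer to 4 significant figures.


dL = L0 * alpha * dT
dL = 188 * 1.0376e-05 * 473
dL = 0.9227 cm


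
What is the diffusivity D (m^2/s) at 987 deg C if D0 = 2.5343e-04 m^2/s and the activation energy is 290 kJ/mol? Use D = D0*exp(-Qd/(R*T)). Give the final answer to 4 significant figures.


D = D0 * exp(-Qd / (R*T))
T = 1260.15 K
D = 2.5343e-04 * exp(-290e3 / (8.314 * 1260.15))
D = 2.413e-16 m^2/s


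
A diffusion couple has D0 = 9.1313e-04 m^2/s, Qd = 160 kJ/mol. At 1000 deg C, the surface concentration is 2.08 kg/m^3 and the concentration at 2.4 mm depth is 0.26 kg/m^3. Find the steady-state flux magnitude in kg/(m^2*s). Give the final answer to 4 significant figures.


Step 1: D = D0 * exp(-Qd/(R*T))
T = 1000 + 273.15 = 1273.15 K
D = 9.1313e-04 * exp(-160e3 / (8.314 * 1273.15)) = 2.48791e-10 m^2/s
Step 2: J = D * (C1 - C2) / dx
J = 2.48791e-10 * (2.08 - 0.26) / 2.4e-03
J = 1.887e-07 kg/(m^2*s)


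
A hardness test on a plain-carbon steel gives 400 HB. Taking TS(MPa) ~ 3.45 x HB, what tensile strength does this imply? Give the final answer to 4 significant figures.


TS (MPa) = 3.45 * HB
TS = 3.45 * 400
TS = 1380 MPa


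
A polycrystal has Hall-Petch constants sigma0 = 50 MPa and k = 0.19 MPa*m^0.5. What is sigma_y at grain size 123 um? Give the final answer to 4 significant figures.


sigma_y = sigma0 + k / sqrt(d)
d = 123 um = 1.23e-04 m
sigma_y = 50 + 0.19 / sqrt(1.23e-04)
sigma_y = 67.13 MPa


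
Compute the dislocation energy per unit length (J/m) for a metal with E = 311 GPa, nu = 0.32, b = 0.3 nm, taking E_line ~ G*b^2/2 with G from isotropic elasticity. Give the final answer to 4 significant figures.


Step 1: G = E / (2*(1+nu))
G = 311 / (2*(1+0.32)) = 117.803 GPa = 1.17803e+11 Pa
Step 2: E_line = G*b^2/2
b = 0.3 nm = 3e-10 m
E_line = 0.5 * 1.17803e+11 * (3e-10)^2 = 5.301e-09 J/m


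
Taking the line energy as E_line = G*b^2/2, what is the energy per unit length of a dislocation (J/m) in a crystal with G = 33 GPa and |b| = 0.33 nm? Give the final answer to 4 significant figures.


E = G*b^2/2
b = 0.33 nm = 3.3e-10 m
G = 33 GPa = 3.3e+10 Pa
E = 0.5 * 3.3e+10 * (3.3e-10)^2
E = 1.797e-09 J/m


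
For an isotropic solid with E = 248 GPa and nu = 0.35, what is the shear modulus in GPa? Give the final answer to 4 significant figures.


G = E / (2*(1+nu))
G = 248 / (2*(1+0.35))
G = 91.85 GPa


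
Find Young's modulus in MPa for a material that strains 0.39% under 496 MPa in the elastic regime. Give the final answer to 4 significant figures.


E = sigma / epsilon
epsilon = 0.39% = 3.9e-03
E = 496 / 3.9e-03
E = 127200 MPa


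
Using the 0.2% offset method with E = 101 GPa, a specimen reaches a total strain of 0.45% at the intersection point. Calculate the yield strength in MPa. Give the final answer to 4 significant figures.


Offset strain = 0.002
Elastic strain at yield = total_strain - offset = 4.5e-03 - 0.002 = 2.5e-03
sigma_y = E * elastic_strain = 101000 * 2.5e-03
sigma_y = 252.5 MPa


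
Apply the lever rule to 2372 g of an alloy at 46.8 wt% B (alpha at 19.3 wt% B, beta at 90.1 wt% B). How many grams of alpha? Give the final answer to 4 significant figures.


f_alpha = (C_beta - C0) / (C_beta - C_alpha)
f_alpha = (90.1 - 46.8) / (90.1 - 19.3) = 0.611582
m_alpha = f_alpha * m_total = 0.611582 * 2372 = 1451 g


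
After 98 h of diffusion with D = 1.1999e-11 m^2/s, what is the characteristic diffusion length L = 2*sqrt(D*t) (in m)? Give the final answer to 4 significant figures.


t = 98 hr = 352800 s
Diffusion length = 2*sqrt(D*t)
= 2*sqrt(1.1999e-11 * 352800)
= 4.115e-03 m


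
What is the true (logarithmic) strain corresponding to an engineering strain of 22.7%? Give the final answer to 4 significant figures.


epsilon_true = ln(1 + epsilon_eng)
epsilon_true = ln(1 + 0.227)
epsilon_true = 0.2046


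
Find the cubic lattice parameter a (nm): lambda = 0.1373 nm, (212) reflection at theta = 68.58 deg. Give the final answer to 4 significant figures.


d = lambda / (2*sin(theta))
d = 0.1373 / (2*sin(68.58 deg))
d = 0.0737436 nm
a = d * sqrt(h^2+k^2+l^2) = 0.0737436 * sqrt(9)
a = 0.2212 nm


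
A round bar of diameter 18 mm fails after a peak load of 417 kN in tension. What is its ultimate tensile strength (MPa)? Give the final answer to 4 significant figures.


A0 = pi*(d/2)^2 = pi*(18/2)^2 = 254.469 mm^2
UTS = F_max / A0 = 417*1000 / 254.469
UTS = 1639 MPa


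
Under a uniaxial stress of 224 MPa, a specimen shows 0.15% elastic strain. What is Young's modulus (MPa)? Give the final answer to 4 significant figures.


E = sigma / epsilon
epsilon = 0.15% = 1.5e-03
E = 224 / 1.5e-03
E = 149300 MPa


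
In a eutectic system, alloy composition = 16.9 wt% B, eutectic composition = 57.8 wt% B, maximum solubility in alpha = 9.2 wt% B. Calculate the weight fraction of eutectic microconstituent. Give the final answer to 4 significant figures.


f_primary = (C_e - C0) / (C_e - C_alpha_max)
f_primary = (57.8 - 16.9) / (57.8 - 9.2)
f_primary = 0.841564
f_eutectic = 1 - 0.841564 = 0.1584


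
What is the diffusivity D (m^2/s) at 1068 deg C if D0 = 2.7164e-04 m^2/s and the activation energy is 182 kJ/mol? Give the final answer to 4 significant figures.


D = D0 * exp(-Qd / (R*T))
T = 1341.15 K
D = 2.7164e-04 * exp(-182e3 / (8.314 * 1341.15))
D = 2.214e-11 m^2/s


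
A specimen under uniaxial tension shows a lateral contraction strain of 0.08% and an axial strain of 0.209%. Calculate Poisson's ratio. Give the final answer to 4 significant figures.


nu = -epsilon_lat / epsilon_axial
Lateral strain is contraction (negative), so using magnitudes:
nu = 0.08 / 0.209
nu = 0.3828


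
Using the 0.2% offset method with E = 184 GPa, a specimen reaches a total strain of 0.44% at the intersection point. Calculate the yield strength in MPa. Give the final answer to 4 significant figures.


Offset strain = 0.002
Elastic strain at yield = total_strain - offset = 4.4e-03 - 0.002 = 2.4e-03
sigma_y = E * elastic_strain = 184000 * 2.4e-03
sigma_y = 441.6 MPa


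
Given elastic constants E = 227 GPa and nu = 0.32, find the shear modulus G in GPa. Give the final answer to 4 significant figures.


G = E / (2*(1+nu))
G = 227 / (2*(1+0.32))
G = 85.98 GPa


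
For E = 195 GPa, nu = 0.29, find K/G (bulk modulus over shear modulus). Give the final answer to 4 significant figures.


G = E / (2*(1+nu))
G = 195 / (2*(1+0.29)) = 75.5814 GPa
K = E / (3*(1-2*nu))
K = 195 / (3*(1-2*0.29)) = 154.762 GPa
K/G = 154.762 / 75.5814 = 2.048


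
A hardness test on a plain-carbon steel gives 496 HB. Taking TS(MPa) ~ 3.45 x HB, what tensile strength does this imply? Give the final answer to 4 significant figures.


TS (MPa) = 3.45 * HB
TS = 3.45 * 496
TS = 1711 MPa


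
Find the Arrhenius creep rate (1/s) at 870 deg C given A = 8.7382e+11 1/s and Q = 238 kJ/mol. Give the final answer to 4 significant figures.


rate = A * exp(-Q / (R*T))
T = 870 + 273.15 = 1143.15 K
rate = 8.7382e+11 * exp(-238e3 / (8.314 * 1143.15))
rate = 11.64 1/s


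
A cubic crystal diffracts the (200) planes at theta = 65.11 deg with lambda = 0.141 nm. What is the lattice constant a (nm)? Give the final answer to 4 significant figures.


d = lambda / (2*sin(theta))
d = 0.141 / (2*sin(65.11 deg))
d = 0.0777187 nm
a = d * sqrt(h^2+k^2+l^2) = 0.0777187 * sqrt(4)
a = 0.1554 nm


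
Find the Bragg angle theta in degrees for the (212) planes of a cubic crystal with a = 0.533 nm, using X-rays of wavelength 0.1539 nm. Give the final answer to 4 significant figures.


d = a / sqrt(h^2+k^2+l^2)
d = 0.533 / sqrt(9) = 0.177667 nm
lambda = 2*d*sin(theta)  =>  sin(theta) = lambda / (2*d)
sin(theta) = 0.1539 / (2 * 0.177667) = 0.433114
theta = 25.67 deg


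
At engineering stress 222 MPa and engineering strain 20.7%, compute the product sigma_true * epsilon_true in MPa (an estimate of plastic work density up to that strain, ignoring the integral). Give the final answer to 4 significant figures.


sigma_true = sigma_eng * (1 + epsilon_eng)
sigma_true = 222 * (1 + 0.207) = 267.954 MPa
epsilon_true = ln(1 + epsilon_eng)
epsilon_true = ln(1 + 0.207) = 0.188138
sigma_true * epsilon_true = 267.954 * 0.188138 = 50.41 MPa


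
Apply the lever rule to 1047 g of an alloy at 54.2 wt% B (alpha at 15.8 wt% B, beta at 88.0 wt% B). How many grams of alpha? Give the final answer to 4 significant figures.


f_alpha = (C_beta - C0) / (C_beta - C_alpha)
f_alpha = (88.0 - 54.2) / (88.0 - 15.8) = 0.468144
m_alpha = f_alpha * m_total = 0.468144 * 1047 = 490.1 g


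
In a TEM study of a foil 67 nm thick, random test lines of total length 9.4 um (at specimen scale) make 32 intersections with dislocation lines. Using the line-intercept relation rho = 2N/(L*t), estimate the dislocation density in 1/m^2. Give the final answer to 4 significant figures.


rho = 2N / (L * t)
L = 9.4 um = 9.4e-06 m, t = 67 nm = 6.7e-08 m
rho = 2 * 32 / (9.4e-06 * 6.7e-08)
rho = 1.016e+14 1/m^2


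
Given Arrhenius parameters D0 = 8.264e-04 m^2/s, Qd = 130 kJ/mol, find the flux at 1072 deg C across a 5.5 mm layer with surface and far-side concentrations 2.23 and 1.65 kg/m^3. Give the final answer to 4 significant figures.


Step 1: D = D0 * exp(-Qd/(R*T))
T = 1072 + 273.15 = 1345.15 K
D = 8.264e-04 * exp(-130e3 / (8.314 * 1345.15)) = 7.39383e-09 m^2/s
Step 2: J = D * (C1 - C2) / dx
J = 7.39383e-09 * (2.23 - 1.65) / 5.5e-03
J = 7.797e-07 kg/(m^2*s)


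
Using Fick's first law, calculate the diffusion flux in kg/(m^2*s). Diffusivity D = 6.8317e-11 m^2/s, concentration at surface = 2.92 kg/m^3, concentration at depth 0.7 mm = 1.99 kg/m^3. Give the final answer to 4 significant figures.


J = -D * (dC/dx) = D * (C1 - C2) / dx
J = 6.8317e-11 * (2.92 - 1.99) / 7e-04
J = 9.076e-08 kg/(m^2*s)


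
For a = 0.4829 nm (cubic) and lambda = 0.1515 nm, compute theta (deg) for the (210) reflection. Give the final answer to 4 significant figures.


d = a / sqrt(h^2+k^2+l^2)
d = 0.4829 / sqrt(5) = 0.215959 nm
lambda = 2*d*sin(theta)  =>  sin(theta) = lambda / (2*d)
sin(theta) = 0.1515 / (2 * 0.215959) = 0.35076
theta = 20.53 deg


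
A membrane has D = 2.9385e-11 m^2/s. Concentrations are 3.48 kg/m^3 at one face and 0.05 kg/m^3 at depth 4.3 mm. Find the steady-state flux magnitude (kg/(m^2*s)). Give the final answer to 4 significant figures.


J = -D * (dC/dx) = D * (C1 - C2) / dx
J = 2.9385e-11 * (3.48 - 0.05) / 4.3e-03
J = 2.344e-08 kg/(m^2*s)


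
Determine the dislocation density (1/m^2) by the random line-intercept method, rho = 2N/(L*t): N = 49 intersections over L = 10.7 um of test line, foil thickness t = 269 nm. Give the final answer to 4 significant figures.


rho = 2N / (L * t)
L = 10.7 um = 1.07e-05 m, t = 269 nm = 2.69e-07 m
rho = 2 * 49 / (1.07e-05 * 2.69e-07)
rho = 3.405e+13 1/m^2


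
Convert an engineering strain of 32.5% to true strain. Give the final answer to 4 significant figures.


epsilon_true = ln(1 + epsilon_eng)
epsilon_true = ln(1 + 0.325)
epsilon_true = 0.2814


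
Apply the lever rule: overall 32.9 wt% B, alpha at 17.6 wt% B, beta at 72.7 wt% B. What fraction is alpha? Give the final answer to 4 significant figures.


f_alpha = (C_beta - C0) / (C_beta - C_alpha)
f_alpha = (72.7 - 32.9) / (72.7 - 17.6)
f_alpha = 0.7223


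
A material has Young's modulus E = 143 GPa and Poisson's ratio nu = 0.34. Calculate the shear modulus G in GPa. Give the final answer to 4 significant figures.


G = E / (2*(1+nu))
G = 143 / (2*(1+0.34))
G = 53.36 GPa


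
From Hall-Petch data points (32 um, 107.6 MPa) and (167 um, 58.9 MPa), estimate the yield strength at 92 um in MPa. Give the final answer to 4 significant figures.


sigma_y = sigma0 + k / sqrt(d)
1/sqrt(d1) = 1/sqrt(3.2e-05) = 176.777;  1/sqrt(d2) = 77.3823
k = (sigma1 - sigma2) / (1/sqrt(d1) - 1/sqrt(d2)) = (107.6 - 58.9) / (176.777 - 77.3823) = 0.489967 MPa*m^0.5
sigma0 = sigma1 - k/sqrt(d1) = 107.6 - 0.489967*176.777 = 20.9852 MPa
sigma_y(d3) = 20.9852 + 0.489967 / sqrt(9.2e-05) = 72.07 MPa


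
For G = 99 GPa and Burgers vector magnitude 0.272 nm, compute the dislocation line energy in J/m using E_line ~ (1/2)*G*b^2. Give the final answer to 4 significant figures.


E = G*b^2/2
b = 0.272 nm = 2.72e-10 m
G = 99 GPa = 9.9e+10 Pa
E = 0.5 * 9.9e+10 * (2.72e-10)^2
E = 3.662e-09 J/m


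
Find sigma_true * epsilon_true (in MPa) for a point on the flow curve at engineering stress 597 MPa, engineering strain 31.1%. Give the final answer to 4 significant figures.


sigma_true = sigma_eng * (1 + epsilon_eng)
sigma_true = 597 * (1 + 0.311) = 782.667 MPa
epsilon_true = ln(1 + epsilon_eng)
epsilon_true = ln(1 + 0.311) = 0.27079
sigma_true * epsilon_true = 782.667 * 0.27079 = 211.9 MPa


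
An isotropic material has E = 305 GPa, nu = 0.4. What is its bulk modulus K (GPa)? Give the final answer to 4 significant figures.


K = E / (3*(1-2*nu))
K = 305 / (3*(1-2*0.4))
K = 508.3 GPa


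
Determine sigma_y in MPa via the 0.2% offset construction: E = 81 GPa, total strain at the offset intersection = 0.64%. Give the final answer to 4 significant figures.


Offset strain = 0.002
Elastic strain at yield = total_strain - offset = 6.4e-03 - 0.002 = 4.4e-03
sigma_y = E * elastic_strain = 81000 * 4.4e-03
sigma_y = 356.4 MPa


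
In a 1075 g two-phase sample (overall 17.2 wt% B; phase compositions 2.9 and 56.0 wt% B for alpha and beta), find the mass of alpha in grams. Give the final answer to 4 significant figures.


f_alpha = (C_beta - C0) / (C_beta - C_alpha)
f_alpha = (56.0 - 17.2) / (56.0 - 2.9) = 0.730697
m_alpha = f_alpha * m_total = 0.730697 * 1075 = 785.5 g


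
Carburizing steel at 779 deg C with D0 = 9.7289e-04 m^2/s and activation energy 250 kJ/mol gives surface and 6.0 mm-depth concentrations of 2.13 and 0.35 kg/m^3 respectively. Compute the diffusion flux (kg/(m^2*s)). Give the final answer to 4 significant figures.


Step 1: D = D0 * exp(-Qd/(R*T))
T = 779 + 273.15 = 1052.15 K
D = 9.7289e-04 * exp(-250e3 / (8.314 * 1052.15)) = 3.76886e-16 m^2/s
Step 2: J = D * (C1 - C2) / dx
J = 3.76886e-16 * (2.13 - 0.35) / 6e-03
J = 1.118e-13 kg/(m^2*s)


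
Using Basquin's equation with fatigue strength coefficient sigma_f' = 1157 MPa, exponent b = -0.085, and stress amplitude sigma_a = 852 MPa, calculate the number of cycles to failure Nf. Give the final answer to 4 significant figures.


sigma_a = sigma_f' * (2*Nf)^b
2*Nf = (sigma_a / sigma_f')^(1/b)
2*Nf = (852 / 1157)^(1/-0.085)
2*Nf = 36.5979
Nf = 18.3 cycles


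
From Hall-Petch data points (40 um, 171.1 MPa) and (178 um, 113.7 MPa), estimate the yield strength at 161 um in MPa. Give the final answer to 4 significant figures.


sigma_y = sigma0 + k / sqrt(d)
1/sqrt(d1) = 1/sqrt(4e-05) = 158.114;  1/sqrt(d2) = 74.9532
k = (sigma1 - sigma2) / (1/sqrt(d1) - 1/sqrt(d2)) = (171.1 - 113.7) / (158.114 - 74.9532) = 0.69023 MPa*m^0.5
sigma0 = sigma1 - k/sqrt(d1) = 171.1 - 0.69023*158.114 = 61.9651 MPa
sigma_y(d3) = 61.9651 + 0.69023 / sqrt(1.61e-04) = 116.4 MPa


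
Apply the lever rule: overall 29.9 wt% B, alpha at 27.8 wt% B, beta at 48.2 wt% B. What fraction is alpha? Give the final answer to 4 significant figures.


f_alpha = (C_beta - C0) / (C_beta - C_alpha)
f_alpha = (48.2 - 29.9) / (48.2 - 27.8)
f_alpha = 0.8971


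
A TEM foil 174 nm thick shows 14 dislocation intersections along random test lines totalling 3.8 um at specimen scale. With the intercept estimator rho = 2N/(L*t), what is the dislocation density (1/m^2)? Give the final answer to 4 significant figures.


rho = 2N / (L * t)
L = 3.8 um = 3.8e-06 m, t = 174 nm = 1.74e-07 m
rho = 2 * 14 / (3.8e-06 * 1.74e-07)
rho = 4.235e+13 1/m^2


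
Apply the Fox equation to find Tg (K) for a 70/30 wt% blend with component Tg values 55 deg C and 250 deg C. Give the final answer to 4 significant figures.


1/Tg = w1/Tg1 + w2/Tg2 (in Kelvin)
Tg1 = 328.15 K, Tg2 = 523.15 K
1/Tg = 0.7/328.15 + 0.3/523.15
Tg = 369.5 K


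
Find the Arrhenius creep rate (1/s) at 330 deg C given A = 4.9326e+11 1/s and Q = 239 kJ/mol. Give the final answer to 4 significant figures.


rate = A * exp(-Q / (R*T))
T = 330 + 273.15 = 603.15 K
rate = 4.9326e+11 * exp(-239e3 / (8.314 * 603.15))
rate = 9.867e-10 1/s


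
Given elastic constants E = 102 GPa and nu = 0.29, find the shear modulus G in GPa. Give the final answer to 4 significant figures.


G = E / (2*(1+nu))
G = 102 / (2*(1+0.29))
G = 39.53 GPa


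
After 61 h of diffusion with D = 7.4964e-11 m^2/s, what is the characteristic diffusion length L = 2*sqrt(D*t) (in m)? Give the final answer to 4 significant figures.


t = 61 hr = 219600 s
Diffusion length = 2*sqrt(D*t)
= 2*sqrt(7.4964e-11 * 219600)
= 8.115e-03 m


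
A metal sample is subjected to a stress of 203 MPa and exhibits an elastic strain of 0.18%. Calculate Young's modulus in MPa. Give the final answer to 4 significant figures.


E = sigma / epsilon
epsilon = 0.18% = 1.8e-03
E = 203 / 1.8e-03
E = 112800 MPa


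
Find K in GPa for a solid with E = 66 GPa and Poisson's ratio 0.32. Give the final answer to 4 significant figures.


K = E / (3*(1-2*nu))
K = 66 / (3*(1-2*0.32))
K = 61.11 GPa


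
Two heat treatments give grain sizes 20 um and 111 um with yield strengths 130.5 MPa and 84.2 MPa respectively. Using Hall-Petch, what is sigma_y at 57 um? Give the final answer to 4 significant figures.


sigma_y = sigma0 + k / sqrt(d)
1/sqrt(d1) = 1/sqrt(2e-05) = 223.607;  1/sqrt(d2) = 94.9158
k = (sigma1 - sigma2) / (1/sqrt(d1) - 1/sqrt(d2)) = (130.5 - 84.2) / (223.607 - 94.9158) = 0.359777 MPa*m^0.5
sigma0 = sigma1 - k/sqrt(d1) = 130.5 - 0.359777*223.607 = 50.0515 MPa
sigma_y(d3) = 50.0515 + 0.359777 / sqrt(5.7e-05) = 97.71 MPa
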